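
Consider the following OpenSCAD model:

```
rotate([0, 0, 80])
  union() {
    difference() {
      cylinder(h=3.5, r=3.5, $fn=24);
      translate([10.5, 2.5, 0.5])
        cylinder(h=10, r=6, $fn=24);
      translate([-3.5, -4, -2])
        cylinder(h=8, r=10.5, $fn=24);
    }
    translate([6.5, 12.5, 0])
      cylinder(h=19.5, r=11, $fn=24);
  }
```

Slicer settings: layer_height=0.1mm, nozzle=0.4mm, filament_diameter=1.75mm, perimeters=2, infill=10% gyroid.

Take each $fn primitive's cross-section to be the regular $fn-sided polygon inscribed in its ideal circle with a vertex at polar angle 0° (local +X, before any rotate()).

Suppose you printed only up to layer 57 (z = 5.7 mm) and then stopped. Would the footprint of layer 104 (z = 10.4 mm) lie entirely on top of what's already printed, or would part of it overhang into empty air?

entirely on top

Compare the two slices. At z = 5.7: the cylinder is not intersected at this z (z outside [0, 3.5]); the cylinder at (10.5, 2.5): section is a regular 24-gon, circumradius r=6 (area = (24/2)·6.000²·sin(360°/24) = 111.81 mm²); the r=10.5 cylinder at (-3.5, -4) contributes a regular 24-gon of circumradius 10.5 (area = (24/2)·10.500²·sin(360°/24) = 342.42 mm²); Subtracting the remaining from the first: the first operand is absent here, so nothing remains; the r=11 cylinder at (6.5, 12.5) contributes a regular 24-gon of circumradius 11 (area = (24/2)·11.000²·sin(360°/24) = 375.81 mm²); Combining (union): only the r=11 cylinder at (6.5, 12.5) is present, so the union is just that shape — area = 375.81 mm²; (whole slice rotated 80° about Z — lengths, areas and connectivity unchanged). At z = 10.4: the cylinder does not reach this height (z outside [0, 3.5]); the r=6 cylinder at (10.5, 2.5) gives a regular 24-gon of circumradius 6 (constant along its height) (area = (24/2)·6.000²·sin(360°/24) = 111.81 mm²); the cylinder at (-3.5, -4) is absent (z outside [-2, 6]); Subtracting the remaining from the first: the first operand is absent here, so nothing remains; the cylinder at (6.5, 12.5): section is a regular 24-gon, circumradius r=11 (area = (24/2)·11.000²·sin(360°/24) = 375.81 mm²); Combining (union): only the r=11 cylinder at (6.5, 12.5) is present, so the union is just that shape — area = 375.81 mm²; (whole slice rotated 80° about Z — lengths, areas and connectivity unchanged). Checking containment: the cross-section at z = 10.4 is a subset of the cross-section at z = 5.7.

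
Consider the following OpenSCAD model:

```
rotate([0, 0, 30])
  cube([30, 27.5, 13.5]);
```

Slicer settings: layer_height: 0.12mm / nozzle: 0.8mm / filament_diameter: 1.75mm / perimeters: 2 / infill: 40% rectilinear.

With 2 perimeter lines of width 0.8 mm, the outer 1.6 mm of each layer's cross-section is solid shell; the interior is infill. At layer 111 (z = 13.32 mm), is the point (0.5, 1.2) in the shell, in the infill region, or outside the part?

shell

At z = 13.32 mm: the cube is present — its section is the full 30×27.5 rectangle; (rotated 30° about Z; rotation is an isometry so areas/perimeters/island counts are preserved). Overall, the cross-section is a single solid region. Undo the 30° rotation: the query point maps to (1.033, 0.789) in the un-rotated model frame. The nearest boundary edge runs (0.00, 0.00)→(30.00, 0.00); distance from the point to it = 0.79 mm. The point is inside the cross-section, 0.79 mm from the nearest boundary — within the 1.6 mm shell band (2 × 0.8).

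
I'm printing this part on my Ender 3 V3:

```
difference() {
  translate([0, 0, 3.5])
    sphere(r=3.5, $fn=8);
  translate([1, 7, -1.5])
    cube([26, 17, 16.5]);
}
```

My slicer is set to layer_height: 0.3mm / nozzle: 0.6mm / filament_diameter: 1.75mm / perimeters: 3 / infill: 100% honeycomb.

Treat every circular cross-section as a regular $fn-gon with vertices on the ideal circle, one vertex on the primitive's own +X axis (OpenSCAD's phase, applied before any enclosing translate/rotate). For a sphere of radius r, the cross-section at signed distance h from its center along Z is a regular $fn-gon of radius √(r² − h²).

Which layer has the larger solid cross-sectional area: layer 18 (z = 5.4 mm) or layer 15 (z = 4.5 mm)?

layer 15 (z = 4.5 mm)

Layer 18 (z = 5.4): the r=3.5 sphere contributes a regular 8-gon of circumradius √(3.5²−1.9²) = 2.939 (area = (8/2)·2.939²·sin(360°/8) = 24.44 mm²); the cube at (1, 7) (footprint 26×17) is included at this height (area 442.00 mm²); After the difference (first − rest): starting from the r=3.5 sphere (24.44 mm²), the 26×17 cube at (1, 7) misses the remaining region (no effect) — area = 24.44 mm². So its area = 24.44 mm². Layer 15 (z = 4.5): the sphere: section is a regular 8-gon, circumradius = √(r²−h²) = √(3.5²−1²) = 3.354 (area = (8/2)·3.354²·sin(360°/8) = 31.82 mm²); the 26×17 cube at (1, 7) contributes its full rectangle (area 442.00 mm²); Taking the first minus the rest: starting from the r=3.5 sphere (31.82 mm²), the 26×17 cube at (1, 7) misses the remaining region (no effect) — area = 31.82 mm². So its area = 31.82 mm². Layer 15 is larger (31.82 vs 24.44 mm²).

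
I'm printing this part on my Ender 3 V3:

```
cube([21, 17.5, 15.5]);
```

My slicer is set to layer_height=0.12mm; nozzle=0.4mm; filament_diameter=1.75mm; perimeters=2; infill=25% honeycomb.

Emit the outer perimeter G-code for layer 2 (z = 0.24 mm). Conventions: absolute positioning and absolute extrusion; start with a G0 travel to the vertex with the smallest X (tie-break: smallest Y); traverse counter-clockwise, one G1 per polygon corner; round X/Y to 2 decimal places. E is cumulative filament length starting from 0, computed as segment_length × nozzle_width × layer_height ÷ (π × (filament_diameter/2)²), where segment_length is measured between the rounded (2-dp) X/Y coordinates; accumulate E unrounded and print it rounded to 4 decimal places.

G0 X0.00 Y0.00 Z0.24
G1 X21.00 Y0.00 E0.4191
G1 X21.00 Y17.50 E0.7683
G1 X0.00 Y17.50 E1.1874
G1 X0.00 Y0.00 E1.5366

At z = 0.24 mm: the 21×17.5 cube contributes its full rectangle. The outline is a single polygon with 4 vertices. Extrusion per mm of travel: 0.4 × 0.12 / (π × 0.875²) = 0.019956. Accumulating E over each segment gives final E = 1.5366.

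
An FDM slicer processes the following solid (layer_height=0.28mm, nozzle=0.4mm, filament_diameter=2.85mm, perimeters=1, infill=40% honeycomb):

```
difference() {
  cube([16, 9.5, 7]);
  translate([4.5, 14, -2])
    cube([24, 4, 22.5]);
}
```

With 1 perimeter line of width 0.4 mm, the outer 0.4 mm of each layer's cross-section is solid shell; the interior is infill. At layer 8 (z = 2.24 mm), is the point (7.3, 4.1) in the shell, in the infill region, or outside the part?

infill

At z = 2.24 mm: the cube is present — its section is the full 16×9.5 rectangle; the cube at (4.5, 14) is present — its section is the full 24×4 rectangle; After the difference (first − rest): starting from the 16×9.5 cube, the 24×4 cube at (4.5, 14) misses the remaining region (no effect) — 1 connected region. Overall, the cross-section is a single solid region. The nearest boundary edge runs (16.00, 0.00)→(0.00, 0.00); distance from the point to it = 4.10 mm. The point is inside the cross-section and 4.10 mm from the nearest boundary — more than the 0.4 mm shell width (1 × 0.4), so it's in the infill interior.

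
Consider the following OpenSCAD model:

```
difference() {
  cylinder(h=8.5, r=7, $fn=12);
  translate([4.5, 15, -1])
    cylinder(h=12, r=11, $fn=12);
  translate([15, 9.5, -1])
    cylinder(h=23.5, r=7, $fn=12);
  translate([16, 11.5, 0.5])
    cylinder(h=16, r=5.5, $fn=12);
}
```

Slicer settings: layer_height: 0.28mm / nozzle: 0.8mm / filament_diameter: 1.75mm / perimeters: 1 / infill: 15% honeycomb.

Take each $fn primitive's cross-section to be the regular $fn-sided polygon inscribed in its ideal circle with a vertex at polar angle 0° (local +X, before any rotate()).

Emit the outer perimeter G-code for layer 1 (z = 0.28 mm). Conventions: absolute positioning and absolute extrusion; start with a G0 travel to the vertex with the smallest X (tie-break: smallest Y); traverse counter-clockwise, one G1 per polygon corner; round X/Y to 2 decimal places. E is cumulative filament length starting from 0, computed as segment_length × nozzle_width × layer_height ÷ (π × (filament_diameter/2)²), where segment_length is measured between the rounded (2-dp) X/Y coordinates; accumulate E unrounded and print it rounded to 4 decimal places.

At z = 0.28 mm: the r=7 cylinder gives a regular 12-gon of circumradius 7 (constant along its height); the r=11 cylinder at (4.5, 15) contributes a regular 12-gon of circumradius 11; the r=7 cylinder at (15, 9.5) gives a regular 12-gon of circumradius 7 (constant along its height); the cylinder at (16, 11.5) is absent (z outside [0.5, 16.5]); Subtracting the remaining from the first: starting from the r=7 cylinder, the r=11 cylinder at (4.5, 15) partially overlaps it — only the 10.30 mm² overlap (of its 363.00 mm²) is removed, clipping the outline; the r=7 cylinder at (15, 9.5) misses the remaining region (no effect) — 1 connected region. The outline is a single polygon with 14 vertices. Extrusion per mm of travel: 0.8 × 0.28 / (π × 0.875²) = 0.093128. Accumulating E over each segment gives final E = 4.0191.

G0 X-7.00 Y0.00 Z0.28
G1 X-6.06 Y-3.50 E0.3375
G1 X-3.50 Y-6.06 E0.6747
G1 X0.00 Y-7.00 E1.0122
G1 X3.50 Y-6.06 E1.3497
G1 X6.06 Y-3.50 E1.6868
G1 X7.00 Y0.00 E2.0243
G1 X6.06 Y3.50 E2.3618
G1 X5.34 Y4.22 E2.4566
G1 X4.50 Y4.00 E2.5375
G1 X-1.00 Y5.47 E3.0677
G1 X-1.99 Y6.47 E3.1987
G1 X-3.50 Y6.06 E3.3445
G1 X-6.06 Y3.50 E3.6816
G1 X-7.00 Y0.00 E4.0191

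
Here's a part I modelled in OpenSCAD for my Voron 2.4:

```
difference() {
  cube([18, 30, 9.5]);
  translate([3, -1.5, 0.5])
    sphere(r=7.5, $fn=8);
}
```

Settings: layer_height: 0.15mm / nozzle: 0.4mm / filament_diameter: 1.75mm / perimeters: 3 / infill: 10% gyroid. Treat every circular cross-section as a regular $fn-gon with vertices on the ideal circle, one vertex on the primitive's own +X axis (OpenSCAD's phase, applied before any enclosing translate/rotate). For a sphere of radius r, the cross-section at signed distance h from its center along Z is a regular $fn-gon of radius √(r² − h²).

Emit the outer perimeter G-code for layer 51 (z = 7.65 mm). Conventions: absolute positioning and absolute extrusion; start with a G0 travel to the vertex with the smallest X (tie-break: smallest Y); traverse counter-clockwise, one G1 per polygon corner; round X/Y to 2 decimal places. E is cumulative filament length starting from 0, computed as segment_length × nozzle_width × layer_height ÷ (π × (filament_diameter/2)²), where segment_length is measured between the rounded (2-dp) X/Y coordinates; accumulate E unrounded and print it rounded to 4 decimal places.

At z = 7.65 mm: the cube is present — its section is the full 18×30 rectangle; the r=7.5 sphere at (3, -1.5) slices to a regular 8-gon of circumradius 2.264 (√(r²−h²) with h=7.15 from center); After the difference (first − rest): starting from the 18×30 cube, the r=7.5 sphere at (3, -1.5) partially overlaps it — only the 1.39 mm² overlap (of its 14.50 mm²) is removed, clipping the outline — 1 connected region. The outline is a single polygon with 9 vertices. Extrusion per mm of travel: 0.4 × 0.15 / (π × 0.875²) = 0.024945. Accumulating E over each segment gives final E = 2.4046.

G0 X0.00 Y0.00 Z7.65
G1 X1.36 Y0.00 E0.0339
G1 X1.40 Y0.10 E0.0366
G1 X3.00 Y0.76 E0.0798
G1 X4.60 Y0.10 E0.1230
G1 X4.64 Y0.00 E0.1256
G1 X18.00 Y0.00 E0.4589
G1 X18.00 Y30.00 E1.2073
G1 X0.00 Y30.00 E1.6563
G1 X0.00 Y0.00 E2.4046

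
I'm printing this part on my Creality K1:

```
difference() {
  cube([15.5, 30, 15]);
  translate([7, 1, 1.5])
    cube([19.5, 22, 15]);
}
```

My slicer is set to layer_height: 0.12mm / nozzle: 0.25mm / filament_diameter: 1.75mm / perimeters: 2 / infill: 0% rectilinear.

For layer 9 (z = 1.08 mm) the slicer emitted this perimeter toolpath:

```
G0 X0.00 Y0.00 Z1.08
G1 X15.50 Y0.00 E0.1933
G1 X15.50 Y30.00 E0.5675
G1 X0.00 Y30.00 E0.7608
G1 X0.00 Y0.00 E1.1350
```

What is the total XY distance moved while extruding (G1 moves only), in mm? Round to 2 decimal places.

Sum the Euclidean lengths of each G1 segment: total = 91.00 mm.

91.00 mm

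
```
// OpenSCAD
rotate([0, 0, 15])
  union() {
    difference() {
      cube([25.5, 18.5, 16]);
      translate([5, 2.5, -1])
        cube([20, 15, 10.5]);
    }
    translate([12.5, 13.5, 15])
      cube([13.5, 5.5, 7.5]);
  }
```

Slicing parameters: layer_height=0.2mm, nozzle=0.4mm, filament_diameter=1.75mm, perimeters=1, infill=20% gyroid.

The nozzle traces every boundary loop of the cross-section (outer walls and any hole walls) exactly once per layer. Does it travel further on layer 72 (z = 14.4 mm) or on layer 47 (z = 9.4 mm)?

layer 47 (z = 9.4 mm)

Layer 72 (z = 14.4): the cube is present — its section is the full 25.5×18.5 rectangle (perimeter 88.00 mm); the cube at (5, 2.5) is not intersected at this z (z outside [-1, 9.5]); Subtracting the remaining from the first: none of the subtracted shapes is present at this height, so the 25.5×18.5 cube is unchanged — boundary = 88.00 mm; the cube at (12.5, 13.5) is absent (z outside [15, 22.5]); Merging all regions: only the result so far is present, so the union is just that shape — boundary = 88.00 mm; (rotated 15° about Z; rotation is an isometry so areas/perimeters/island counts are preserved). So its perimeter = 88.00 mm. Layer 47 (z = 9.4): the cube is present — its section is the full 25.5×18.5 rectangle (perimeter 88.00 mm); the 20×15 cube at (5, 2.5) contributes its full rectangle (perimeter 70.00 mm); After the difference (first − rest): starting from the 25.5×18.5 cube, the 20×15 cube at (5, 2.5) lies wholly inside it (removes its full 300.00 mm² and its 70.00 mm outline becomes a hole wall) — boundary (outer + 1 inner loop) = 158.00 mm; the cube at (12.5, 13.5) does not reach this height (z outside [15, 22.5]); Taking the union: only the result so far is present, so the union is just that shape — boundary (outer + 1 inner loop) = 158.00 mm; (whole slice rotated 15° about Z — lengths, areas and connectivity unchanged). So its perimeter = 158.00 mm. Layer 47 is larger (158.00 vs 88.00 mm).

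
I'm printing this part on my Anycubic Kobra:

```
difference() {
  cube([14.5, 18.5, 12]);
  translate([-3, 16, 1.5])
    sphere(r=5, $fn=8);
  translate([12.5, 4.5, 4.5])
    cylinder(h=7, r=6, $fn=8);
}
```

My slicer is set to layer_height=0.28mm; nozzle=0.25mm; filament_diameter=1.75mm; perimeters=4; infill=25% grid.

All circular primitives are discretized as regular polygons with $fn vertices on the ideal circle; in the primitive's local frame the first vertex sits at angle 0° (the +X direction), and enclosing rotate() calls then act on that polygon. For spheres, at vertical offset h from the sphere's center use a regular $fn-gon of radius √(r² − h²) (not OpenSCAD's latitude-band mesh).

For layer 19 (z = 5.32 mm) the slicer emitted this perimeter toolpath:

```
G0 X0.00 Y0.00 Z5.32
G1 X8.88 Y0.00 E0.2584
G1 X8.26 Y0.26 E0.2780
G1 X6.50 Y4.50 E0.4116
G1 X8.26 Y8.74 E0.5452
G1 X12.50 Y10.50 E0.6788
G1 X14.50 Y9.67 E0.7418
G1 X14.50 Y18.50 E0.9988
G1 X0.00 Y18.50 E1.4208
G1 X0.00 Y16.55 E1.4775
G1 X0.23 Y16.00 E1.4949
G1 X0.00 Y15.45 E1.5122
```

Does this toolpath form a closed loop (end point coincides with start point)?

Start point (G0): (0.00, 0.00). End point (last G1): the path does not return to the start — open.

no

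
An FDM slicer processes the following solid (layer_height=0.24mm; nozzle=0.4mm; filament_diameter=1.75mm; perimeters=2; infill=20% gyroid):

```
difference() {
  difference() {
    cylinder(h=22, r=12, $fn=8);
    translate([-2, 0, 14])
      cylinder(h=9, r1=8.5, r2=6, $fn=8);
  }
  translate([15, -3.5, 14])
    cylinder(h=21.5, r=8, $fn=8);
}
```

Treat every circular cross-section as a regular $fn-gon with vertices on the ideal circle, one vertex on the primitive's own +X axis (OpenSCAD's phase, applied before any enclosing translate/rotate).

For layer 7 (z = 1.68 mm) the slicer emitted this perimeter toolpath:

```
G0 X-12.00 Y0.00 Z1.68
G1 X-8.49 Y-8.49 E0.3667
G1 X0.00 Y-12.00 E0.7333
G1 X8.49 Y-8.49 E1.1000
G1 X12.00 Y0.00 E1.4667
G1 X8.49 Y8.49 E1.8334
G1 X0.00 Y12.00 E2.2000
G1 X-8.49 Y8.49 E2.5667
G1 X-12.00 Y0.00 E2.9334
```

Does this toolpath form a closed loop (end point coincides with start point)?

Start point (G0): (-12.00, 0.00). End point (last G1): the path returns to the start — closed.

yes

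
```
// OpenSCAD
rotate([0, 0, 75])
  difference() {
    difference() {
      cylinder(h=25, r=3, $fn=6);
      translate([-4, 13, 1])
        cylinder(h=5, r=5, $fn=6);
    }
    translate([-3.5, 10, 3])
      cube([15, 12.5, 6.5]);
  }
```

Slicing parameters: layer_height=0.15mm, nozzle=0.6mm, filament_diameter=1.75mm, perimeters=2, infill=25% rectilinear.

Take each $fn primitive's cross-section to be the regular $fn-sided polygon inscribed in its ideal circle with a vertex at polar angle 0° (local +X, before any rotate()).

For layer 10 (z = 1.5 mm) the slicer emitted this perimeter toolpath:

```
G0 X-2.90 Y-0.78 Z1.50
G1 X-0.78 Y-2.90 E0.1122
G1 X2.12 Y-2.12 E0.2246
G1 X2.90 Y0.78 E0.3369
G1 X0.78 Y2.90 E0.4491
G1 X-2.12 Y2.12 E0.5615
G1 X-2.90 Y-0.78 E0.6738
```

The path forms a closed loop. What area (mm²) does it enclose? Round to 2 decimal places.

Apply the shoelace formula to the sequence of (X, Y) vertices; enclosed area = 23.40 mm².

23.40 mm²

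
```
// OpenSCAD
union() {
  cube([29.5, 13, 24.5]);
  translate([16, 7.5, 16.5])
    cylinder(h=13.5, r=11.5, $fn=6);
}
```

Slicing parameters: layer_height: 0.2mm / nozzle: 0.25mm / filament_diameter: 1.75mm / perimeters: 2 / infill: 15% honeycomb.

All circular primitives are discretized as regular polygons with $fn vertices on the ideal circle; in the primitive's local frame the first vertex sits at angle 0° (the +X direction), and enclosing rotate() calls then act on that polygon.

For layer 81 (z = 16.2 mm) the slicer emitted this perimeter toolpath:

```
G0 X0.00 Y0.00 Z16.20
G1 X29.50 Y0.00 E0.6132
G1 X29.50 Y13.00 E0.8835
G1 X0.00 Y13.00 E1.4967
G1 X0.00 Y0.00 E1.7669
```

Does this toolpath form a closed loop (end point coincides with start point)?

yes

Start point (G0): (0.00, 0.00). End point (last G1): the path returns to the start — closed.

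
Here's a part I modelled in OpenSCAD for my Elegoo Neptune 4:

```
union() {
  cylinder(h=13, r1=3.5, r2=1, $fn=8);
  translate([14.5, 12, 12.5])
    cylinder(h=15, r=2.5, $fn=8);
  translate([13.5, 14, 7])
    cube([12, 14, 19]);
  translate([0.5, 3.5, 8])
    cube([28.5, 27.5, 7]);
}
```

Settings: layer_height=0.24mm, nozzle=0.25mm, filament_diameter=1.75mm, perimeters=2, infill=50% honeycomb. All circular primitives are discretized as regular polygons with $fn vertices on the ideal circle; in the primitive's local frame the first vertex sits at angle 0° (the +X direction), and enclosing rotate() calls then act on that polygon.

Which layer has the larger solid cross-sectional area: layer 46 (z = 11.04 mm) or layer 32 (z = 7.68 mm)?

Layer 46 (z = 11.04): the cone (r1=3.5→r2=1) has section circumradius 1.377 here — a regular 8-gon (area = (8/2)·1.377²·sin(360°/8) = 5.36 mm²); the cylinder at (14.5, 12) is absent (z outside [12.5, 27.5]); the cube at (13.5, 14) is present — its section is the full 12×14 rectangle (area 168.00 mm²); the 28.5×27.5 cube at (0.5, 3.5) contributes its full rectangle (area 783.75 mm²); Taking the union: the regions partially overlap — summed areas 957.11 mm² minus the doubly-counted overlap 168.00 mm² gives 789.11 mm² — area = 789.11 mm². So its area = 789.11 mm². Layer 32 (z = 7.68): the cone contributes a regular 8-gon of circumradius 2.023 (interpolated between r1=3.5 and r2=1 at t=0.591) (area = (8/2)·2.023²·sin(360°/8) = 11.58 mm²); the cylinder at (14.5, 12) does not reach this height (z outside [12.5, 27.5]); the 12×14 cube at (13.5, 14) contributes its full rectangle (area 168.00 mm²); the cube at (0.5, 3.5) is absent (z outside [8, 15]); Taking the union: the 2 present regions are separate (no shared area or edge), so areas and boundary lengths simply add and each stays a separate island — area = 179.58 mm². So its area = 179.58 mm². Layer 46 is larger (789.11 vs 179.58 mm²).

layer 46 (z = 11.04 mm)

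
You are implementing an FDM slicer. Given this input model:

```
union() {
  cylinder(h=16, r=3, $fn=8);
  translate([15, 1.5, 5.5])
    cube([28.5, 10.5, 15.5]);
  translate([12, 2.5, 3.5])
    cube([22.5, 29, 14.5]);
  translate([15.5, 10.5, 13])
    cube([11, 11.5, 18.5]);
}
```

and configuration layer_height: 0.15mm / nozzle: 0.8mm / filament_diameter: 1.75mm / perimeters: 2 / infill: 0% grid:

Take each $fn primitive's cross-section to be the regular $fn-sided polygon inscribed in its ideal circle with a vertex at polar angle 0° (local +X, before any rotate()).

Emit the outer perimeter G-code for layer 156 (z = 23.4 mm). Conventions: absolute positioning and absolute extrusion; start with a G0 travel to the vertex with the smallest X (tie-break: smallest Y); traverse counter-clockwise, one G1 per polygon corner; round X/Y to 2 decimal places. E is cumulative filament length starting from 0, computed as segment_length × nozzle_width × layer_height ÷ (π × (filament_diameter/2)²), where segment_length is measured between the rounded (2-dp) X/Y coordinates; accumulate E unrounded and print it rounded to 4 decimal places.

G0 X15.50 Y10.50 Z23.40
G1 X26.50 Y10.50 E0.5488
G1 X26.50 Y22.00 E1.1225
G1 X15.50 Y22.00 E1.6713
G1 X15.50 Y10.50 E2.2451

At z = 23.4 mm: the cylinder is absent (z outside [0, 16]); the cube at (15, 1.5) is absent (z outside [5.5, 21]); the cube at (12, 2.5) is not intersected at this z (z outside [3.5, 18]); the cube at (15.5, 10.5) (footprint 11×11.5) is included at this height; Taking the union: only the 11×11.5 cube at (15.5, 10.5) is present, so the union is just that shape — 1 connected region. The outline is a single polygon with 4 vertices. Extrusion per mm of travel: 0.8 × 0.15 / (π × 0.875²) = 0.049890. Accumulating E over each segment gives final E = 2.2451.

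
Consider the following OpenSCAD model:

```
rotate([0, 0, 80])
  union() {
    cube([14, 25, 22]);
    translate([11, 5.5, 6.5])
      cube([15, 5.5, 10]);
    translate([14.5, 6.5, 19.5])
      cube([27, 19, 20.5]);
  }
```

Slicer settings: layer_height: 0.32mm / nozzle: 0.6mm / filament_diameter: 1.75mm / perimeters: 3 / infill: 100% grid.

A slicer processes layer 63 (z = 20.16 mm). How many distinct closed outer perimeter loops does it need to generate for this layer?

2

At z = 20.16 mm: the 14×25 cube contributes its full rectangle; the cube at (11, 5.5) is absent (z outside [6.5, 16.5]); the 27×19 cube at (14.5, 6.5) contributes its full rectangle; Combining (union): the 2 present regions are separate (no shared area or edge), so areas and boundary lengths simply add and each stays a separate island — 2 connected regions; (rotated 80° about Z; rotation is an isometry so areas/perimeters/island counts are preserved). The result has 2 disconnected regions.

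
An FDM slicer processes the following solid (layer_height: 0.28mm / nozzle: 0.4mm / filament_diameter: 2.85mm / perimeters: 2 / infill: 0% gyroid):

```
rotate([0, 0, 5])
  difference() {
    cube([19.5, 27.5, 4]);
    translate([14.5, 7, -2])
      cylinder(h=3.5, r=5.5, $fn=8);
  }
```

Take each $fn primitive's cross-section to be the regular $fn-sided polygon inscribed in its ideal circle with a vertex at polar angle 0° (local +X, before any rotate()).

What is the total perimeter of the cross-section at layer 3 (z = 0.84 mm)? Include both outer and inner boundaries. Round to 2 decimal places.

122.65 mm

At z = 0.84 mm: the cube (footprint 19.5×27.5) is included at this height (perimeter 94.00 mm); the r=5.5 cylinder at (14.5, 7) gives a regular 8-gon of circumradius 5.5 (constant along its height) (perimeter = 2·8·5.500·sin(180°/8) = 33.68 mm); Subtracting the remaining from the first: starting from the 19.5×27.5 cube, the r=5.5 cylinder at (14.5, 7) partially overlaps it — only the 84.96 mm² overlap (of its 85.56 mm²) is removed, clipping the outline — boundary = 122.65 mm; (rotated 5° about Z; rotation is an isometry so areas/perimeters/island counts are preserved). Overall, the cross-section is a single solid region. Total boundary length (outer) = 122.65 mm.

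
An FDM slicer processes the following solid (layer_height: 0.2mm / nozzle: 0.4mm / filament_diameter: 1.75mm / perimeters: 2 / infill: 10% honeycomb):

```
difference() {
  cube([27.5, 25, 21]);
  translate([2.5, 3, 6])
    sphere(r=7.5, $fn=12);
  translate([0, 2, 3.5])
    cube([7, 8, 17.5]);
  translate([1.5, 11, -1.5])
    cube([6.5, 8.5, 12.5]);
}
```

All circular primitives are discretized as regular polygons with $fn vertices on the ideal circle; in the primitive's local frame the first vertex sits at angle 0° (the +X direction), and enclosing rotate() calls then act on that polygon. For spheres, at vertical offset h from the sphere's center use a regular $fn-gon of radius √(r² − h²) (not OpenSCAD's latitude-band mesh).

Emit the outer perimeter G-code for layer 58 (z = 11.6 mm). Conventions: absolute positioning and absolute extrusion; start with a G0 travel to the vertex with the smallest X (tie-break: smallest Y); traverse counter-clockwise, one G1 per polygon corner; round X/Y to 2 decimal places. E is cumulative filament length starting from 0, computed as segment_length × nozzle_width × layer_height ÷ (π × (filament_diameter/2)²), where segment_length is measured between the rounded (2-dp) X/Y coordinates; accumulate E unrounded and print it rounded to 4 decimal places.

G0 X0.00 Y10.00 Z11.60
G1 X7.00 Y10.00 E0.2328
G1 X7.00 Y4.82 E0.4051
G1 X7.49 Y3.00 E0.4678
G1 X6.82 Y0.51 E0.5536
G1 X6.32 Y0.00 E0.5773
G1 X27.50 Y0.00 E1.2818
G1 X27.50 Y25.00 E2.1133
G1 X0.00 Y25.00 E3.0279
G1 X0.00 Y10.00 E3.5268

At z = 11.6 mm: the cube is present — its section is the full 27.5×25 rectangle; the r=7.5 sphere at (2.5, 3) contributes a regular 12-gon of circumradius √(7.5²−5.6²) = 4.989; the cube at (0, 2) (footprint 7×8) is included at this height; the cube at (1.5, 11) does not reach this height (z outside [-1.5, 11]); Taking the first minus the rest: starting from the 27.5×25 cube, the r=7.5 sphere at (2.5, 3) partially overlaps it — only the 51.47 mm² overlap (of its 74.67 mm²) is removed, clipping the outline; the 7×8 cube at (0, 2) partially overlaps it — only the 19.14 mm² overlap (of its 56.00 mm²) is removed, clipping the outline — 1 connected region. The outline is a single polygon with 9 vertices. Extrusion per mm of travel: 0.4 × 0.2 / (π × 0.875²) = 0.033260. Accumulating E over each segment gives final E = 3.5268.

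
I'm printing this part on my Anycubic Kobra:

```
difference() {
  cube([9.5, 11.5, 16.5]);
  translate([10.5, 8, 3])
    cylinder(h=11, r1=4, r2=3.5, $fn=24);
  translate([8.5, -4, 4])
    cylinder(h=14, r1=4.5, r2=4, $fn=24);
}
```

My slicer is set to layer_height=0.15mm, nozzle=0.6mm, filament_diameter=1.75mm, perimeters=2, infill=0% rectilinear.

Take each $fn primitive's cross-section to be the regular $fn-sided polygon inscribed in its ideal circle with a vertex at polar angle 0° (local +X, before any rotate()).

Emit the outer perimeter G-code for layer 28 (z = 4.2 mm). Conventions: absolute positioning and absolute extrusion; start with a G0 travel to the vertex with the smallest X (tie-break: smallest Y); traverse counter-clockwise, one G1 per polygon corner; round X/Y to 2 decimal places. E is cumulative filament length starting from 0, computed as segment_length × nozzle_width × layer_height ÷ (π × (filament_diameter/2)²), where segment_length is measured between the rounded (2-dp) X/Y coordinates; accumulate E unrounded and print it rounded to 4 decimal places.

G0 X0.00 Y0.00 Z4.20
G1 X6.52 Y0.00 E0.2440
G1 X7.34 Y0.34 E0.2772
G1 X8.50 Y0.49 E0.3209
G1 X9.50 Y0.36 E0.3587
G1 X9.50 Y4.19 E0.5020
G1 X9.48 Y4.19 E0.5027
G1 X8.53 Y4.58 E0.5412
G1 X7.71 Y5.21 E0.5799
G1 X7.08 Y6.03 E0.6185
G1 X6.69 Y6.98 E0.6570
G1 X6.55 Y8.00 E0.6955
G1 X6.69 Y9.02 E0.7340
G1 X7.08 Y9.97 E0.7724
G1 X7.71 Y10.79 E0.8111
G1 X8.53 Y11.42 E0.8498
G1 X8.73 Y11.50 E0.8579
G1 X0.00 Y11.50 E1.1845
G1 X0.00 Y0.00 E1.6148

At z = 4.2 mm: the cube (footprint 9.5×11.5) is included at this height; the cone at (10.5, 8) (r1=4→r2=3.5) has section circumradius 3.945 here — a regular 24-gon; the cone at (8.5, -4) (r1=4.5→r2=4) has section circumradius 4.493 here — a regular 24-gon; Taking the first minus the rest: starting from the 9.5×11.5 cube, the cone at (10.5, 8) partially overlaps it — only the 16.29 mm² overlap (of its 48.35 mm²) is removed, clipping the outline; the cone at (8.5, -4) partially overlaps it — only the 1.05 mm² overlap (of its 62.69 mm²) is removed, clipping the outline — 1 connected region. The outline is a single polygon with 18 vertices. Extrusion per mm of travel: 0.6 × 0.15 / (π × 0.875²) = 0.037418. Accumulating E over each segment gives final E = 1.6148.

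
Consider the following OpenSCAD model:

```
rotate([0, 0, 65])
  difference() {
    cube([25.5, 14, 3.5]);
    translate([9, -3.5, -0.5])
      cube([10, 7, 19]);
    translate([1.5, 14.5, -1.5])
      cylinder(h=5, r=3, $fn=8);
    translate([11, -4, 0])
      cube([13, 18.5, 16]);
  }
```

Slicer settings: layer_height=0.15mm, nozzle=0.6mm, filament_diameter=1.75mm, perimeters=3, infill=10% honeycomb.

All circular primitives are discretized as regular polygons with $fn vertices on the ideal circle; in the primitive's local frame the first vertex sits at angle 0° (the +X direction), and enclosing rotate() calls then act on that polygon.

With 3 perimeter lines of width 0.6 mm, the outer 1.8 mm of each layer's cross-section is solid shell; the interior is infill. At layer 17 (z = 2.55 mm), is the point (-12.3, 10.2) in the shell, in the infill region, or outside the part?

At z = 2.55 mm: the cube (footprint 25.5×14) is included at this height; the cube at (9, -3.5) is present — its section is the full 10×7 rectangle; the cylinder at (1.5, 14.5): section is a regular 8-gon, circumradius r=3; the cube at (11, -4) is present — its section is the full 13×18.5 rectangle; Subtracting the remaining from the first: starting from the 25.5×14 cube, the 10×7 cube at (9, -3.5) partially overlaps it — only the 35.00 mm² overlap (of its 70.00 mm²) is removed, clipping the outline; the r=3 cylinder at (1.5, 14.5) partially overlaps it — only the 8.20 mm² overlap (of its 25.46 mm²) is removed, clipping the outline; the 13×18.5 cube at (11, -4) partially overlaps it — only the 154.00 mm² overlap (of its 240.50 mm²) is removed, clipping the outline — 2 connected regions; (rotated 65° about Z; rotation is an isometry so areas/perimeters/island counts are preserved). Overall, the cross-section has 2 separate islands. Undo the 65° rotation: the query point maps to (4.046, 15.458) in the un-rotated model frame. The nearest boundary edge runs (3.62, 12.38)→(4.29, 14.00); distance from the point to it = 1.48 mm. The point is not inside any of the regions above, so it lies outside the cross-section (1.48 mm from the nearest boundary).

outside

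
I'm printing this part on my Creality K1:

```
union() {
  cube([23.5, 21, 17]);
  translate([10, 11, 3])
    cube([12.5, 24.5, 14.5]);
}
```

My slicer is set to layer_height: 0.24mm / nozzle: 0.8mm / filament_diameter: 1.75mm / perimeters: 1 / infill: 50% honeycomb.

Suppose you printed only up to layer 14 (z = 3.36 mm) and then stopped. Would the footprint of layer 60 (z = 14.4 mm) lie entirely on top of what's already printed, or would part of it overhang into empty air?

entirely on top

Compare the two slices. At z = 3.36: the 23.5×21 cube contributes its full rectangle (area 493.50 mm²); the 12.5×24.5 cube at (10, 11) contributes its full rectangle (area 306.25 mm²); Taking the union: the regions partially overlap — summed areas 799.75 mm² minus the doubly-counted overlap 125.00 mm² gives 674.75 mm² — area = 674.75 mm². At z = 14.4: the cube is present — its section is the full 23.5×21 rectangle (area 493.50 mm²); the cube at (10, 11) (footprint 12.5×24.5) is included at this height (area 306.25 mm²); Taking the union: the regions partially overlap — summed areas 799.75 mm² minus the doubly-counted overlap 125.00 mm² gives 674.75 mm² — area = 674.75 mm². Checking containment: the cross-section at z = 14.4 is a subset of the cross-section at z = 3.36.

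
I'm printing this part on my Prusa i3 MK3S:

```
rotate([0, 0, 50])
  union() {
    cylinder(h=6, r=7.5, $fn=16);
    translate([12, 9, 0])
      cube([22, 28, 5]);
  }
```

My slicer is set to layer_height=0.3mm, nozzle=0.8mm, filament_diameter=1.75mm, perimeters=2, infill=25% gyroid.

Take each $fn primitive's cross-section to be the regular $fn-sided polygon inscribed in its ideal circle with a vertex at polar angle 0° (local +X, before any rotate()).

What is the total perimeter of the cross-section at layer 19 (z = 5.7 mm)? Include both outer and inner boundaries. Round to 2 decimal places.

At z = 5.7 mm: the cylinder: section is a regular 16-gon, circumradius r=7.5 (perimeter = 2·16·7.500·sin(180°/16) = 46.82 mm); the cube at (12, 9) does not reach this height (z outside [0, 5]); Merging all regions: only the r=7.5 cylinder is present, so the union is just that shape — boundary = 46.82 mm; (whole slice rotated 50° about Z — lengths, areas and connectivity unchanged). Overall, the cross-section is a single solid region. Total boundary length (outer) = 46.82 mm.

46.82 mm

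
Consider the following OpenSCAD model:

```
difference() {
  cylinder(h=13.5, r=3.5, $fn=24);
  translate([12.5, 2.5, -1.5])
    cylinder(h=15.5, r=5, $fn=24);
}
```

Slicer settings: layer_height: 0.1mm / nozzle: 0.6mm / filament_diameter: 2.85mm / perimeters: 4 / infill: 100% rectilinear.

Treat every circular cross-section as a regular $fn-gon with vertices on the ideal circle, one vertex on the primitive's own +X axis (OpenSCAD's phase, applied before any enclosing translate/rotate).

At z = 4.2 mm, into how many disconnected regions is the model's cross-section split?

1

At z = 4.2 mm: the r=3.5 cylinder contributes a regular 24-gon of circumradius 3.5; the r=5 cylinder at (12.5, 2.5) gives a regular 24-gon of circumradius 5 (constant along its height); Taking the first minus the rest: starting from the r=3.5 cylinder, the r=5 cylinder at (12.5, 2.5) misses the remaining region (no effect) — 1 connected region. The result has 1 disconnected region.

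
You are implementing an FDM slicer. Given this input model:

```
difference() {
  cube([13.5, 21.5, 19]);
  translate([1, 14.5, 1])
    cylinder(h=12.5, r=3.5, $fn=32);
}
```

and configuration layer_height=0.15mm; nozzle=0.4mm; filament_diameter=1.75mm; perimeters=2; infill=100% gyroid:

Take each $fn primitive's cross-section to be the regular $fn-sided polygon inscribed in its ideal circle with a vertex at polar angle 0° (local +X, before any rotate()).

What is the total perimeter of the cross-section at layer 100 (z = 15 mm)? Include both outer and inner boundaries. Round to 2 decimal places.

70.00 mm

At z = 15 mm: the 13.5×21.5 cube contributes its full rectangle (perimeter 70.00 mm); the cylinder at (1, 14.5) does not reach this height (z outside [1, 13.5]); Subtracting the remaining from the first: none of the subtracted shapes is present at this height, so the 13.5×21.5 cube is unchanged — boundary = 70.00 mm. Overall, the cross-section is a single solid region. Total boundary length (outer) = 70.00 mm.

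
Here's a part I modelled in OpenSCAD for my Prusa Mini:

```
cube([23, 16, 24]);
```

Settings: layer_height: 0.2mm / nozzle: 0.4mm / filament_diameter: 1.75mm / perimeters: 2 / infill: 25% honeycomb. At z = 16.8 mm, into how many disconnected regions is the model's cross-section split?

1

At z = 16.8 mm: the cube is present — its section is the full 23×16 rectangle. The result has 1 disconnected region.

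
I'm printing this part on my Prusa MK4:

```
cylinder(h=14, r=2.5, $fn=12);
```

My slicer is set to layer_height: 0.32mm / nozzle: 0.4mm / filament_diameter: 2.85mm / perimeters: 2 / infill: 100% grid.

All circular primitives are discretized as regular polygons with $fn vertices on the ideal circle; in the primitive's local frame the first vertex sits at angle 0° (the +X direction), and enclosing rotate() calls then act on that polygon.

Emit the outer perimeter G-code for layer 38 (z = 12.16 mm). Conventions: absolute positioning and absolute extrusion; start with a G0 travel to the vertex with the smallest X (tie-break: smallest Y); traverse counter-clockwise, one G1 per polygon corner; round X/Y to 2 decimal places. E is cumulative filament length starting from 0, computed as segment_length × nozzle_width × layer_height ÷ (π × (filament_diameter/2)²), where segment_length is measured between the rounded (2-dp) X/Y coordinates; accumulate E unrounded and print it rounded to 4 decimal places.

G0 X-2.50 Y0.00 Z12.16
G1 X-2.17 Y-1.25 E0.0259
G1 X-1.25 Y-2.17 E0.0520
G1 X0.00 Y-2.50 E0.0780
G1 X1.25 Y-2.17 E0.1039
G1 X2.17 Y-1.25 E0.1300
G1 X2.50 Y0.00 E0.1560
G1 X2.17 Y1.25 E0.1819
G1 X1.25 Y2.17 E0.2080
G1 X0.00 Y2.50 E0.2340
G1 X-1.25 Y2.17 E0.2599
G1 X-2.17 Y1.25 E0.2860
G1 X-2.50 Y0.00 E0.3119

At z = 12.16 mm: the cylinder: section is a regular 12-gon, circumradius r=2.5. The outline is a single polygon with 12 vertices. Extrusion per mm of travel: 0.4 × 0.32 / (π × 1.425²) = 0.020065. Accumulating E over each segment gives final E = 0.3119.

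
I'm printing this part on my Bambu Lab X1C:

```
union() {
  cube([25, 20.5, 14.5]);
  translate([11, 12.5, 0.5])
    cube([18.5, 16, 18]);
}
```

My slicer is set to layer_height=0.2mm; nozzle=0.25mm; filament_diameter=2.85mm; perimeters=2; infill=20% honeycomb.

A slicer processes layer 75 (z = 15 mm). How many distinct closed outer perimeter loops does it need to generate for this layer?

1

At z = 15 mm: the cube is absent (z outside [0, 14.5]); the cube at (11, 12.5) (footprint 18.5×16) is included at this height; Merging all regions: only the 18.5×16 cube at (11, 12.5) is present, so the union is just that shape — 1 connected region. The result has 1 disconnected region.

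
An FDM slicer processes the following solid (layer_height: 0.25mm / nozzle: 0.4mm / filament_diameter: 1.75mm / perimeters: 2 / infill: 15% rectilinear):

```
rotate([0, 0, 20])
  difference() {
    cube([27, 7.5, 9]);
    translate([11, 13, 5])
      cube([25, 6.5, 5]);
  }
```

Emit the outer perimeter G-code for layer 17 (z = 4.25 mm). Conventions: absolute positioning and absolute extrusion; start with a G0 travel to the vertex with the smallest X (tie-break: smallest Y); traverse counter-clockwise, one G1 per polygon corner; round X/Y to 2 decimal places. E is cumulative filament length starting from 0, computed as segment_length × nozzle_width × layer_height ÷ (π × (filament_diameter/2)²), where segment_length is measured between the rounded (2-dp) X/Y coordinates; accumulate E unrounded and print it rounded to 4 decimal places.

At z = 4.25 mm: the cube (footprint 27×7.5) is included at this height; the cube at (11, 13) does not reach this height (z outside [5, 10]); Taking the first minus the rest: none of the subtracted shapes is present at this height, so the 27×7.5 cube is unchanged — 1 connected region; (whole slice rotated 20° about Z — lengths, areas and connectivity unchanged). The outline is a single polygon with 4 vertices. Extrusion per mm of travel: 0.4 × 0.25 / (π × 0.875²) = 0.041575. Accumulating E over each segment gives final E = 2.8690.

G0 X-2.57 Y7.05 Z4.25
G1 X0.00 Y0.00 E0.3120
G1 X25.37 Y9.23 E1.4344
G1 X22.81 Y16.28 E1.7462
G1 X-2.57 Y7.05 E2.8690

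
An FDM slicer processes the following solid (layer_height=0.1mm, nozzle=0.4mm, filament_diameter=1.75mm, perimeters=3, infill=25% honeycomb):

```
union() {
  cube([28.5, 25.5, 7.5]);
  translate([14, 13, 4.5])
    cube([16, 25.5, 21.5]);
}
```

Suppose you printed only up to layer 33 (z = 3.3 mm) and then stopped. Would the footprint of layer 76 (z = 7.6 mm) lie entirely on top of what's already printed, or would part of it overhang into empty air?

part overhangs

Compare the two slices. At z = 3.3: the 28.5×25.5 cube contributes its full rectangle (area 726.75 mm²); the cube at (14, 13) is not intersected at this z (z outside [4.5, 26]); Taking the union: only the 28.5×25.5 cube is present, so the union is just that shape — area = 726.75 mm². At z = 7.6: the cube is not intersected at this z (z outside [0, 7.5]); the cube at (14, 13) is present — its section is the full 16×25.5 rectangle (area 408.00 mm²); Taking the union: only the 16×25.5 cube at (14, 13) is present, so the union is just that shape — area = 408.00 mm². Checking containment: at z = 7.6 the cross-section extends beyond the z = 3.3 cross-section by about 226.75 mm².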